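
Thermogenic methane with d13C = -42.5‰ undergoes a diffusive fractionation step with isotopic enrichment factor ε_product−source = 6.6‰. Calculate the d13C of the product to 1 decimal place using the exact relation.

-36.2‰

To first order, δ_product ≈ δ_source + ε = -35.9‰.
Exactly, δ_product = (δ_source + 1000)·(ε/1000 + 1) − 1000.
δ_product = (-42.5 + 1000) × (6.6/1000 + 1) − 1000
δ_product = -36.18‰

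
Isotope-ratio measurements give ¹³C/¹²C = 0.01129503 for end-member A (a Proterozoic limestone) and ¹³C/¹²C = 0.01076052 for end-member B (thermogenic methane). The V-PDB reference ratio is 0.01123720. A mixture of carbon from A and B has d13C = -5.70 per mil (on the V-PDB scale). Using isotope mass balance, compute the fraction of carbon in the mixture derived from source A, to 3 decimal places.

0.772

δ_A = (0.01129503/0.01123720 − 1)×1000 = (1.005146 − 1)×1000 = 5.146 per mil
δ_B = (0.01076052/0.01123720 − 1)×1000 = (0.957580 − 1)×1000 = -42.420 per mil
f_A = (δ_mix − δ_B)/(δ_A − δ_B) = (-5.70 − (-42.420))/(5.146 − (-42.420))
f_A = 36.720 / 47.566 = 0.7720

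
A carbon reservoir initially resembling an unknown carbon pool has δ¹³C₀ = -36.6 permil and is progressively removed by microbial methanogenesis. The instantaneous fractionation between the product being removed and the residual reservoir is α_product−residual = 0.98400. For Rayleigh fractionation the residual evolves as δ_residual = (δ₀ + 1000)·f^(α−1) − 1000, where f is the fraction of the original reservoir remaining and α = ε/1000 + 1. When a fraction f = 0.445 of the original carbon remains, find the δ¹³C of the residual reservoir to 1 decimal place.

-24.0 permil

Rayleigh residual: δ_res = (δ₀ + 1000)·f^(α−1) − 1000
α − 1 = -0.01600
f^(α−1) = 0.445^(-0.01600) = 1.013039
δ_res = (-36.6 + 1000) × 1.013039 − 1000 = 975.962 − 1000 = -24.04 permil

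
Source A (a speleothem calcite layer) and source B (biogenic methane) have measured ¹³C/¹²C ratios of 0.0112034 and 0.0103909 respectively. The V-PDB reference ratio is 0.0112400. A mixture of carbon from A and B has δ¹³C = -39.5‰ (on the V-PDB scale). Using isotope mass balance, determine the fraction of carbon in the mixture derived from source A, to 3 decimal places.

0.499

δ_A = (0.0112034/0.0112400 − 1)×1000 = (0.996744 − 1)×1000 = -3.256‰
δ_B = (0.0103909/0.0112400 − 1)×1000 = (0.924457 − 1)×1000 = -75.543‰
f_A = (δ_mix − δ_B)/(δ_A − δ_B) = (-39.5 − (-75.543))/(-3.256 − (-75.543))
f_A = 36.043 / 72.286 = 0.4986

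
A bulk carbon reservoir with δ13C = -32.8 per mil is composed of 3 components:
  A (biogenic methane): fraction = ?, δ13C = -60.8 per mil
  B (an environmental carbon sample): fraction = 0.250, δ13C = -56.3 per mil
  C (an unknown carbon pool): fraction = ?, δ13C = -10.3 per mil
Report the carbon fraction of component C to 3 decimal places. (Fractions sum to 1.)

0.532

Let f_C and f_A be the unknown fractions; fractions sum to 1 so f_C + f_A = 0.750.
Mass balance: Σ fᵢ·δᵢ = δ_bulk ⇒ f_C·(-10.3) + f_A·(-60.8) = -32.8 − (-14.075) = -18.725
Substitute f_A = 0.750 − f_C:
f_C·(-10.3 − -60.8) = -18.725 − 0.750×(-60.8) = 26.875
f_C = 26.875 / 50.5 = 0.5322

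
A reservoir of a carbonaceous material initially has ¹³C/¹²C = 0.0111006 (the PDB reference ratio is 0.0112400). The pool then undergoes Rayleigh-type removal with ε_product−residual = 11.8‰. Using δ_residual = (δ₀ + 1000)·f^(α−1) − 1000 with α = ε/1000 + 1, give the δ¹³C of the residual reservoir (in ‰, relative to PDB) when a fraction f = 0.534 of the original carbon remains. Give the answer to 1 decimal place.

-19.7‰

δ₀ = (0.0111006/0.0112400 − 1)×1000 = (0.987598 − 1)×1000 = -12.402‰
α − 1 = ε/1000 = 0.0118
f^(α−1) = 0.534^(0.0118) = 0.992624
δ_res = (-12.402 + 1000) × 0.992624 − 1000 = 980.314 − 1000 = -19.69‰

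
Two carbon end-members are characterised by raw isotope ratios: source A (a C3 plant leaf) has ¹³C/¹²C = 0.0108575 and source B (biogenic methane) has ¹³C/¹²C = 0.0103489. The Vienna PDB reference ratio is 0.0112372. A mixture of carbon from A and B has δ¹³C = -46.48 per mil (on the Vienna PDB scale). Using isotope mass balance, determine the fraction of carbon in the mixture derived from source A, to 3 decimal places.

δ_A = (0.0108575/0.0112372 − 1)×1000 = (0.966210 − 1)×1000 = -33.790 per mil
δ_B = (0.0103489/0.0112372 − 1)×1000 = (0.920950 − 1)×1000 = -79.050 per mil
f_A = (δ_mix − δ_B)/(δ_A − δ_B) = (-46.48 − (-79.050))/(-33.790 − (-79.050))
f_A = 32.570 / 45.260 = 0.7196

0.720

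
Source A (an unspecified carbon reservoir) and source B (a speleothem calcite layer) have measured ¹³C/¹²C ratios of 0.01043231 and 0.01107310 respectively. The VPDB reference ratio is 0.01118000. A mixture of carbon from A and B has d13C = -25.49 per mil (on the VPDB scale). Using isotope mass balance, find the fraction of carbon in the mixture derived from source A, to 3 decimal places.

δ_A = (0.01043231/0.01118000 − 1)×1000 = (0.933123 − 1)×1000 = -66.877 per mil
δ_B = (0.01107310/0.01118000 − 1)×1000 = (0.990438 − 1)×1000 = -9.562 per mil
f_A = (δ_mix − δ_B)/(δ_A − δ_B) = (-25.49 − (-9.562))/(-66.877 − (-9.562))
f_A = -15.928 / -57.316 = 0.2779

0.278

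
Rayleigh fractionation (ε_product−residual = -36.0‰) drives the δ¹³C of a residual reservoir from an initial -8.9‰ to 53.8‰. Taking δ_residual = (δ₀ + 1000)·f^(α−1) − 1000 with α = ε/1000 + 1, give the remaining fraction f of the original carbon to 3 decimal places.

0.182

α − 1 = ε/1000 = -0.0360
(δ_res + 1000)/(δ₀ + 1000) = (53.8 + 1000)/(-8.9 + 1000) = 1053.8/991.1 = 1.063263
f = 1.063263^(1/-0.0360) = exp(ln(1.063263)/-0.0360) = exp(0.06134/-0.0360)
f = exp(-1.7040) = 0.1820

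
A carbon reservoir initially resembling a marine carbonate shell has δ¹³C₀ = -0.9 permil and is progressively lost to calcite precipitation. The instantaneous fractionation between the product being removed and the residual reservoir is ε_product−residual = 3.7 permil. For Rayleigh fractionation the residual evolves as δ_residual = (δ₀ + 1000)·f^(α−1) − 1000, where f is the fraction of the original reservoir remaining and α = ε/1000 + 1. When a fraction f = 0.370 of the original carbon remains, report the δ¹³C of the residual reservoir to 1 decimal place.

-4.6 permil

Rayleigh residual: δ_res = (δ₀ + 1000)·f^(α−1) − 1000
α = ε/1000 + 1 = 1.00370, so α − 1 = 0.00370
f^(α−1) = 0.370^(0.00370) = 0.996328
δ_res = (-0.9 + 1000) × 0.996328 − 1000 = 995.431 − 1000 = -4.57 permil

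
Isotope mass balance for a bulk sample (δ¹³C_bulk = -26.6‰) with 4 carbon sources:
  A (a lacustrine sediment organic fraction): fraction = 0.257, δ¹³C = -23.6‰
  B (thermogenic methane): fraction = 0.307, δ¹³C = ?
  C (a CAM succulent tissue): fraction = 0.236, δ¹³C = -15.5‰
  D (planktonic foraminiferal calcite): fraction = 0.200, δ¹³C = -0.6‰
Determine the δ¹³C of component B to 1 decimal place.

Isotope mass balance: δ_bulk = Σ fᵢ·δᵢ.
-26.6 = 0.257×(-23.6) + 0.307×δ_B + 0.236×(-15.5) + 0.200×(-0.6)
0.307·δ_B = -26.6 − (-9.843) = -16.757
δ_B = -16.757 / 0.307 = -54.58‰

-54.6‰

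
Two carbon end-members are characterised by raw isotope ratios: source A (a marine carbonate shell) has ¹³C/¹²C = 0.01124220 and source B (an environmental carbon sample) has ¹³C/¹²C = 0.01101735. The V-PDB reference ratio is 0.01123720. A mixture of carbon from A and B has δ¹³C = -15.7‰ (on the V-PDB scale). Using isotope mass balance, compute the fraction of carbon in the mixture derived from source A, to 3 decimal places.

0.193

δ_A = (0.01124220/0.01123720 − 1)×1000 = (1.000445 − 1)×1000 = 0.445‰
δ_B = (0.01101735/0.01123720 − 1)×1000 = (0.980436 − 1)×1000 = -19.564‰
f_A = (δ_mix − δ_B)/(δ_A − δ_B) = (-15.7 − (-19.564))/(0.445 − (-19.564))
f_A = 3.864 / 20.009 = 0.1931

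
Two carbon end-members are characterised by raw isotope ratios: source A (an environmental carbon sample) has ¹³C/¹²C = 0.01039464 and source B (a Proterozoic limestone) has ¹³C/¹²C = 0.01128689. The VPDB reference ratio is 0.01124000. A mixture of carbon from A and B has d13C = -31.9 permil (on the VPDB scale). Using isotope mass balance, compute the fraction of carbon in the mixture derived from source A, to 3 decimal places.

0.454

δ_A = (0.01039464/0.01124000 − 1)×1000 = (0.924790 − 1)×1000 = -75.210 permil
δ_B = (0.01128689/0.01124000 − 1)×1000 = (1.004172 − 1)×1000 = 4.172 permil
f_A = (δ_mix − δ_B)/(δ_A − δ_B) = (-31.9 − (4.172))/(-75.210 − (4.172))
f_A = -36.072 / -79.382 = 0.4544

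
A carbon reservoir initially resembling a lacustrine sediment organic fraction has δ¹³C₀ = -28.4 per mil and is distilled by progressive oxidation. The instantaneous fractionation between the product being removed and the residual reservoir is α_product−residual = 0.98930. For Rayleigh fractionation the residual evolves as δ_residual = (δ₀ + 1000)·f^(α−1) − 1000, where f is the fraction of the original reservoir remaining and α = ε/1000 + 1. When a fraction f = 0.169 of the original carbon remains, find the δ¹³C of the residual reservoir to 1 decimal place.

Rayleigh residual: δ_res = (δ₀ + 1000)·f^(α−1) − 1000
α − 1 = -0.01070
f^(α−1) = 0.169^(-0.01070) = 1.019205
δ_res = (-28.4 + 1000) × 1.019205 − 1000 = 990.260 − 1000 = -9.74 per mil

-9.7 per mil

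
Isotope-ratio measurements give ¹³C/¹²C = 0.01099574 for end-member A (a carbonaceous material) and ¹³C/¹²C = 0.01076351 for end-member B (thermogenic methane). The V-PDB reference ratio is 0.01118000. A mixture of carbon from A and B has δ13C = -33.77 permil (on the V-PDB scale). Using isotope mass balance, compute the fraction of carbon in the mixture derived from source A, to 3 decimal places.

0.168

δ_A = (0.01099574/0.01118000 − 1)×1000 = (0.983519 − 1)×1000 = -16.481 permil
δ_B = (0.01076351/0.01118000 − 1)×1000 = (0.962747 − 1)×1000 = -37.253 permil
f_A = (δ_mix − δ_B)/(δ_A − δ_B) = (-33.77 − (-37.253))/(-16.481 − (-37.253))
f_A = 3.483 / 20.772 = 0.1677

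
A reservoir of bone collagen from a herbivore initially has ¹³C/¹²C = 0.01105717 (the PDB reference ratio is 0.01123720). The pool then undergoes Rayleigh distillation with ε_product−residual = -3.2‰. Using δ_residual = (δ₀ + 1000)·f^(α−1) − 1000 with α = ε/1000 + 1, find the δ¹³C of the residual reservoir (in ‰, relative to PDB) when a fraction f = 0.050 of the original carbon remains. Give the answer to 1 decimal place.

-6.5‰

δ₀ = (0.01105717/0.01123720 − 1)×1000 = (0.983979 − 1)×1000 = -16.021‰
α − 1 = ε/1000 = -0.0032
f^(α−1) = 0.050^(-0.0032) = 1.009632
δ_res = (-16.021 + 1000) × 1.009632 − 1000 = 993.457 − 1000 = -6.54‰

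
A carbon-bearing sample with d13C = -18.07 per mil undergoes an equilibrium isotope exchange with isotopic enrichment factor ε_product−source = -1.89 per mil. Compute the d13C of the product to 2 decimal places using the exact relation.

To first order, δ_product ≈ δ_source + ε = -19.96 per mil.
Exactly, δ_product = (δ_source + 1000)·(ε/1000 + 1) − 1000.
δ_product = (-18.07 + 1000) × (-1.89/1000 + 1) − 1000
δ_product = -19.926 per mil

-19.93 per mil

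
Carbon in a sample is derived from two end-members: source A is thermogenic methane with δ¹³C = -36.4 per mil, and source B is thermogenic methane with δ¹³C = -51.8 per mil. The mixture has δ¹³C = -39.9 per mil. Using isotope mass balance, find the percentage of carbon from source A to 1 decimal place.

δ_mix = f_A·δ_A + (1 − f_A)·δ_B  ⇒  f_A = (δ_mix − δ_B)/(δ_A − δ_B)
f_A = (-39.9 − (-51.8)) / (-36.4 − (-51.8))
f_A = 11.9 / 15.4 = 0.7727

77.3%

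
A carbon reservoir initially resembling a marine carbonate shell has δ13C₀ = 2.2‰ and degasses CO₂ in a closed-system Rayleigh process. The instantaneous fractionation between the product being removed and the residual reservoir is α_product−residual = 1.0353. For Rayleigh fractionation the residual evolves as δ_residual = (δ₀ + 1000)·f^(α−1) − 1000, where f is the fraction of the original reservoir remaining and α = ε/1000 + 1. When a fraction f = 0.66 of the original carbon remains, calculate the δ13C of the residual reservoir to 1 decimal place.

Rayleigh residual: δ_res = (δ₀ + 1000)·f^(α−1) − 1000
α − 1 = 0.03530
f^(α−1) = 0.66^(0.03530) = 0.985439
δ_res = (2.2 + 1000) × 0.985439 − 1000 = 987.607 − 1000 = -12.39‰

-12.4‰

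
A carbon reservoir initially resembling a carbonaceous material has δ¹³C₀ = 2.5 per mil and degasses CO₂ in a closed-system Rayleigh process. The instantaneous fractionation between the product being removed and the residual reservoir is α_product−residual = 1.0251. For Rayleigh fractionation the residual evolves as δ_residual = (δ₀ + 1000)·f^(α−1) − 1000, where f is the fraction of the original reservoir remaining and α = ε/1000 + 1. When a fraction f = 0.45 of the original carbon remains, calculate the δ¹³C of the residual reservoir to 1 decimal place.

-17.4 per mil

Rayleigh residual: δ_res = (δ₀ + 1000)·f^(α−1) − 1000
α − 1 = 0.02510
f^(α−1) = 0.45^(0.02510) = 0.980157
δ_res = (2.5 + 1000) × 0.980157 − 1000 = 982.607 − 1000 = -17.39 per mil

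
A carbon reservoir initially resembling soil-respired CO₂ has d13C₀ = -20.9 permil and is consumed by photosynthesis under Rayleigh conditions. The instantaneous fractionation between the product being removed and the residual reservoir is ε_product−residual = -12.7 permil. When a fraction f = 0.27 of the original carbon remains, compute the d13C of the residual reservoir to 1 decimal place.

-4.5 permil

Rayleigh residual: δ_res = (δ₀ + 1000)·f^(α−1) − 1000
α = ε/1000 + 1 = 0.98730, so α − 1 = -0.01270
f^(α−1) = 0.27^(-0.01270) = 1.016768
δ_res = (-20.9 + 1000) × 1.016768 − 1000 = 995.517 − 1000 = -4.48 permil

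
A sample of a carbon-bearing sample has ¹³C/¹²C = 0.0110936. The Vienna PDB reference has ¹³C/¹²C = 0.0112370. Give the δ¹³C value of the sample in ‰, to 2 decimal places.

-12.76‰

δ¹³C = (R_sample / R_standard − 1) × 1000
R_sample / R_standard = 0.0110936 / 0.0112370 = 0.987239
δ¹³C = (0.987239 − 1) × 1000 = -12.761‰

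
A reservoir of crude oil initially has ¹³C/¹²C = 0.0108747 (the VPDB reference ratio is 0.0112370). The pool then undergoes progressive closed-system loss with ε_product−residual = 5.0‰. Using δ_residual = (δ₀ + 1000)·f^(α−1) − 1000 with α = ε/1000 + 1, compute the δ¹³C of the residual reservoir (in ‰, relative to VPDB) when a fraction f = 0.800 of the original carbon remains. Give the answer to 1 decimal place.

-33.3‰

δ₀ = (0.0108747/0.0112370 − 1)×1000 = (0.967758 − 1)×1000 = -32.242‰
α − 1 = ε/1000 = 0.0050
f^(α−1) = 0.800^(0.0050) = 0.998885
δ_res = (-32.242 + 1000) × 0.998885 − 1000 = 966.679 − 1000 = -33.32‰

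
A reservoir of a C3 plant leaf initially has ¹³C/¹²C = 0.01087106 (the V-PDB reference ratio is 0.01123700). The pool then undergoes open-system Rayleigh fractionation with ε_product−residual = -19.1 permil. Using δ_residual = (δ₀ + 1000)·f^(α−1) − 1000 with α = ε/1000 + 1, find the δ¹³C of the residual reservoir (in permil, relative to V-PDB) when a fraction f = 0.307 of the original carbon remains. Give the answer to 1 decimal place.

-10.5 permil

δ₀ = (0.01087106/0.01123700 − 1)×1000 = (0.967434 − 1)×1000 = -32.566 permil
α − 1 = ε/1000 = -0.0191
f^(α−1) = 0.307^(-0.0191) = 1.022812
δ_res = (-32.566 + 1000) × 1.022812 − 1000 = 989.503 − 1000 = -10.50 permil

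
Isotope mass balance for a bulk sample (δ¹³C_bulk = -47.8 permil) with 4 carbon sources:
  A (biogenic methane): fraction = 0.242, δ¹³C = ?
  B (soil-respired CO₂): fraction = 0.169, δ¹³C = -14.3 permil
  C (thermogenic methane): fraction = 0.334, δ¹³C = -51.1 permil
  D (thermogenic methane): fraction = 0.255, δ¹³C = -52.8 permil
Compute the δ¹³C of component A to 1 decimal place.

-61.4 permil

Isotope mass balance: δ_bulk = Σ fᵢ·δᵢ.
-47.8 = 0.242×δ_A + 0.169×(-14.3) + 0.334×(-51.1) + 0.255×(-52.8)
0.242·δ_A = -47.8 − (-32.948) = -14.852
δ_A = -14.852 / 0.242 = -61.37 permil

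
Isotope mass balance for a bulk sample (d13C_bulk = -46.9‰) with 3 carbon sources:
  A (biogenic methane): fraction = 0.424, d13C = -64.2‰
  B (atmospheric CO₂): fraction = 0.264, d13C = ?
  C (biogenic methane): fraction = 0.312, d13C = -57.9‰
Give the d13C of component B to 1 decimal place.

-6.1‰

Isotope mass balance: δ_bulk = Σ fᵢ·δᵢ.
-46.9 = 0.424×(-64.2) + 0.264×δ_B + 0.312×(-57.9)
0.264·δ_B = -46.9 − (-45.286) = -1.614
δ_B = -1.614 / 0.264 = -6.12‰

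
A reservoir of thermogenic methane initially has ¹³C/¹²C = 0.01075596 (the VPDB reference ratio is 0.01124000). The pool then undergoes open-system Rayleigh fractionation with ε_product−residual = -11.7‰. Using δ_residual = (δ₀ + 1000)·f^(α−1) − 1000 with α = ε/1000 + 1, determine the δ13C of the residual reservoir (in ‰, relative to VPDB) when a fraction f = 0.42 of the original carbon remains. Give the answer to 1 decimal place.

δ₀ = (0.01075596/0.01124000 − 1)×1000 = (0.956936 − 1)×1000 = -43.064‰
α − 1 = ε/1000 = -0.0117
f^(α−1) = 0.42^(-0.0117) = 1.010201
δ_res = (-43.064 + 1000) × 1.010201 − 1000 = 966.698 − 1000 = -33.30‰

-33.3‰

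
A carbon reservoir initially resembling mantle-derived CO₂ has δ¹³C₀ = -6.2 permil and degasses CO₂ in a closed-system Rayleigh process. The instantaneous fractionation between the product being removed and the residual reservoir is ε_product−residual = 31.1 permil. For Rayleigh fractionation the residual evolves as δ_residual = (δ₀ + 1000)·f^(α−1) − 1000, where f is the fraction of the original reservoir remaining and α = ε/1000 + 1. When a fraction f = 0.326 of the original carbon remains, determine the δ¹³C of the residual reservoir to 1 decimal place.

-40.2 permil

Rayleigh residual: δ_res = (δ₀ + 1000)·f^(α−1) − 1000
α = ε/1000 + 1 = 1.03110, so α − 1 = 0.03110
f^(α−1) = 0.326^(0.03110) = 0.965742
δ_res = (-6.2 + 1000) × 0.965742 − 1000 = 959.754 − 1000 = -40.25 permil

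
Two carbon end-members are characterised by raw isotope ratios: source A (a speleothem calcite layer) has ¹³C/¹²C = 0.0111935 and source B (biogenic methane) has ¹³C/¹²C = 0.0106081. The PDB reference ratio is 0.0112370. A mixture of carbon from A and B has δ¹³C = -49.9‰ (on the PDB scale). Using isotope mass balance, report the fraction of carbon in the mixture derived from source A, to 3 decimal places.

0.116

δ_A = (0.0111935/0.0112370 − 1)×1000 = (0.996129 − 1)×1000 = -3.871‰
δ_B = (0.0106081/0.0112370 − 1)×1000 = (0.944033 − 1)×1000 = -55.967‰
f_A = (δ_mix − δ_B)/(δ_A − δ_B) = (-49.9 − (-55.967))/(-3.871 − (-55.967))
f_A = 6.067 / 52.096 = 0.1165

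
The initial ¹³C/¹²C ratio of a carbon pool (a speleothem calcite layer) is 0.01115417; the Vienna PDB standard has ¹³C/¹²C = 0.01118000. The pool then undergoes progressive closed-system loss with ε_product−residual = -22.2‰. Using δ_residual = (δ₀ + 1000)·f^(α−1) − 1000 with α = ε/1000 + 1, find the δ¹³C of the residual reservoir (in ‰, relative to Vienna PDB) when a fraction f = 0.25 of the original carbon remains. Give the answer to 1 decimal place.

δ₀ = (0.01115417/0.01118000 − 1)×1000 = (0.997690 − 1)×1000 = -2.310‰
α − 1 = ε/1000 = -0.0222
f^(α−1) = 0.25^(-0.0222) = 1.031254
δ_res = (-2.310 + 1000) × 1.031254 − 1000 = 1028.872 − 1000 = 28.87‰

28.9‰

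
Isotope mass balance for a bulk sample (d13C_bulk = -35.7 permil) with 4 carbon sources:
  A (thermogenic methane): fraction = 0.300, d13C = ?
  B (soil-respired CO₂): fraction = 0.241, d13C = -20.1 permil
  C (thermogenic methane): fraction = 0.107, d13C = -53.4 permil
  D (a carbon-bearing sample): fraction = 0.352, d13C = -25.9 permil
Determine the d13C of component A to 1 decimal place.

-53.4 permil

Isotope mass balance: δ_bulk = Σ fᵢ·δᵢ.
-35.7 = 0.300×δ_A + 0.241×(-20.1) + 0.107×(-53.4) + 0.352×(-25.9)
0.300·δ_A = -35.7 − (-19.675) = -16.025
δ_A = -16.025 / 0.300 = -53.42 permil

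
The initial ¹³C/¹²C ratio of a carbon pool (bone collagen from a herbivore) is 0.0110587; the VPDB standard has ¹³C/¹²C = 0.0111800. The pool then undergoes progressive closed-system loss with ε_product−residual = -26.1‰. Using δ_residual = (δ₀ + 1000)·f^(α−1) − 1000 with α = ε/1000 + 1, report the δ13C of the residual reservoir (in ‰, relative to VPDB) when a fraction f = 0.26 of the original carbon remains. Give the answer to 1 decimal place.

24.5‰

δ₀ = (0.0110587/0.0111800 − 1)×1000 = (0.989150 − 1)×1000 = -10.850‰
α − 1 = ε/1000 = -0.0261
f^(α−1) = 0.26^(-0.0261) = 1.035784
δ_res = (-10.850 + 1000) × 1.035784 − 1000 = 1024.546 − 1000 = 24.55‰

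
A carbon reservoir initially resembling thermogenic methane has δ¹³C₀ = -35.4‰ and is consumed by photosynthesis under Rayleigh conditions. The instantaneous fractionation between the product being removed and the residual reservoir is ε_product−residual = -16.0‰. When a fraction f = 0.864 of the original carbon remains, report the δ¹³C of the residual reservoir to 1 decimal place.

-33.1‰

Rayleigh residual: δ_res = (δ₀ + 1000)·f^(α−1) − 1000
α = ε/1000 + 1 = 0.98400, so α − 1 = -0.01600
f^(α−1) = 0.864^(-0.01600) = 1.002342
δ_res = (-35.4 + 1000) × 1.002342 − 1000 = 966.859 − 1000 = -33.14‰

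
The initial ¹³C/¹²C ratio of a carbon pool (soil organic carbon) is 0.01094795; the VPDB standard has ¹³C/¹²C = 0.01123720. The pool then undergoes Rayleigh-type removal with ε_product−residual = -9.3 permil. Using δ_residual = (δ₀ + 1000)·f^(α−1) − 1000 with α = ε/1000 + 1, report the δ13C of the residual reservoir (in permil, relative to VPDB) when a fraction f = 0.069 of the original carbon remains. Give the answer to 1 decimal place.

-1.2 permil

δ₀ = (0.01094795/0.01123720 − 1)×1000 = (0.974260 − 1)×1000 = -25.740 permil
α − 1 = ε/1000 = -0.0093
f^(α−1) = 0.069^(-0.0093) = 1.025177
δ_res = (-25.740 + 1000) × 1.025177 − 1000 = 998.788 − 1000 = -1.21 permil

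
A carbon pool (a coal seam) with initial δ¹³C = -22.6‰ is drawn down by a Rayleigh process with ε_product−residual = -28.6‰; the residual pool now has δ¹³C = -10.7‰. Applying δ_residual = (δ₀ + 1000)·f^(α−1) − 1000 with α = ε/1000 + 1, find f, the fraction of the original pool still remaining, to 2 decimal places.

0.65

α − 1 = ε/1000 = -0.0286
(δ_res + 1000)/(δ₀ + 1000) = (-10.7 + 1000)/(-22.6 + 1000) = 989.3/977.4 = 1.012175
f = 1.012175^(1/-0.0286) = exp(ln(1.012175)/-0.0286) = exp(0.01210/-0.0286)
f = exp(-0.4231) = 0.6550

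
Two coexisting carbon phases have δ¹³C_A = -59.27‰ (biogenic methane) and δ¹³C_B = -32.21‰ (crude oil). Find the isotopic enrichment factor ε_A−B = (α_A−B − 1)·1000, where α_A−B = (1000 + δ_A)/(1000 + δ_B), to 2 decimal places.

α_A−B = (1000 + -59.27) / (1000 + -32.21) = 940.73 / 967.79 = 0.972039
ε_A−B = (0.972039 − 1) × 1000 = -27.961‰
(The approximation ε ≈ δ_A − δ_B would give -27.06‰.)

-27.96‰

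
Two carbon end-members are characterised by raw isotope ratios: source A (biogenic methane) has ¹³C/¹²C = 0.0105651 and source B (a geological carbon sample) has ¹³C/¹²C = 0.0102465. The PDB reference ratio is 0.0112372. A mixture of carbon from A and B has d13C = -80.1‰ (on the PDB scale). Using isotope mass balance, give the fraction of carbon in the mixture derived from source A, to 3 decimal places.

δ_A = (0.0105651/0.0112372 − 1)×1000 = (0.940190 − 1)×1000 = -59.810‰
δ_B = (0.0102465/0.0112372 − 1)×1000 = (0.911837 − 1)×1000 = -88.163‰
f_A = (δ_mix − δ_B)/(δ_A − δ_B) = (-80.1 − (-88.163))/(-59.810 − (-88.163))
f_A = 8.063 / 28.352 = 0.2844

0.284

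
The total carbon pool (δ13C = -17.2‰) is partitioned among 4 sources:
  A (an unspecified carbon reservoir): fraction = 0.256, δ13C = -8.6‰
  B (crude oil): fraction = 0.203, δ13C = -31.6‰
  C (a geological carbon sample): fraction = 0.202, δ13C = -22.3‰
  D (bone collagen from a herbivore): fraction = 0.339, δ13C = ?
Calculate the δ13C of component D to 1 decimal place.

-12.0‰

Isotope mass balance: δ_bulk = Σ fᵢ·δᵢ.
-17.2 = 0.256×(-8.6) + 0.203×(-31.6) + 0.202×(-22.3) + 0.339×δ_D
0.339·δ_D = -17.2 − (-13.121) = -4.079
δ_D = -4.079 / 0.339 = -12.03‰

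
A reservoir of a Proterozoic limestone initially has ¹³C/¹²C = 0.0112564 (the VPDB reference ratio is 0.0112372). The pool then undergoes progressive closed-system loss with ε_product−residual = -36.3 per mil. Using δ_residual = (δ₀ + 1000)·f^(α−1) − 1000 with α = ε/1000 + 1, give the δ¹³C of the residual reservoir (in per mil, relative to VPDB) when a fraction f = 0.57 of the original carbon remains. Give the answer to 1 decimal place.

22.4 per mil

δ₀ = (0.0112564/0.0112372 − 1)×1000 = (1.001709 − 1)×1000 = 1.709 per mil
α − 1 = ε/1000 = -0.0363
f^(α−1) = 0.57^(-0.0363) = 1.020615
δ_res = (1.709 + 1000) × 1.020615 − 1000 = 1022.358 − 1000 = 22.36 per mil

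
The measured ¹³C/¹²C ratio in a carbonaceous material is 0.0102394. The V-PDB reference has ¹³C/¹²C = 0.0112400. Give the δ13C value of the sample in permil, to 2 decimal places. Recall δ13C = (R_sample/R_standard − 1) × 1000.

δ13C = (R_sample / R_standard − 1) × 1000
R_sample / R_standard = 0.0102394 / 0.0112400 = 0.910979
δ13C = (0.910979 − 1) × 1000 = -89.021 permil

-89.02 permil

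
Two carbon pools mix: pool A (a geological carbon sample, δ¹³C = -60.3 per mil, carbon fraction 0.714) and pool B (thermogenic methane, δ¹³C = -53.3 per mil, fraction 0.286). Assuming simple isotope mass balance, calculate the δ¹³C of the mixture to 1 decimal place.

δ_mix = f_A·δ_A + f_B·δ_B
δ_mix = 0.714 × (-60.3) + 0.286 × (-53.3)
δ_mix = -43.05 + -15.24 = -58.30 per mil

-58.3 per mil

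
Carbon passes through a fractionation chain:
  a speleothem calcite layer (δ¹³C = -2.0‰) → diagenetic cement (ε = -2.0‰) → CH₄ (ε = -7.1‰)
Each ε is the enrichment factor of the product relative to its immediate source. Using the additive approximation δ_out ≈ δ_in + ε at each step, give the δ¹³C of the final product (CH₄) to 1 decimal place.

step 1: δ ≈ -2.0 + (-2.0) = -4.0‰
step 2: δ ≈ -4.0 + (-7.1) = -11.1‰

-11.1‰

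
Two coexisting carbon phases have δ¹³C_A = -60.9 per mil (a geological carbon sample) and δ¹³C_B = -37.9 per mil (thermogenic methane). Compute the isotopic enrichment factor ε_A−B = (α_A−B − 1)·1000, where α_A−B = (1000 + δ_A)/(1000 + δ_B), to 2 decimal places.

α_A−B = (1000 + -60.9) / (1000 + -37.9) = 939.1 / 962.1 = 0.976094
ε_A−B = (0.976094 − 1) × 1000 = -23.906 per mil
(The approximation ε ≈ δ_A − δ_B would give -23.0 per mil.)

-23.91 per mil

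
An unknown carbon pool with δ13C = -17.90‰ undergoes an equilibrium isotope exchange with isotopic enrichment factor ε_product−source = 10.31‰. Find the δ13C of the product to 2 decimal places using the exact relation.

To first order, δ_product ≈ δ_source + ε = -7.59‰.
Exactly, δ_product = (δ_source + 1000)·(ε/1000 + 1) − 1000.
δ_product = (-17.90 + 1000) × (10.31/1000 + 1) − 1000
δ_product = -7.775‰

-7.77‰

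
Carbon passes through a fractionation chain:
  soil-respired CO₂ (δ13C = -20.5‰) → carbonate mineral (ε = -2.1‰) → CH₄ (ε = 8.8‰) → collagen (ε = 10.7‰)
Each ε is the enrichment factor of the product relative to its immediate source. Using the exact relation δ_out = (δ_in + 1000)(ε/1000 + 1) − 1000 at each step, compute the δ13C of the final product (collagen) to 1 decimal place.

-3.4‰

step 1: δ = (-20.50 + 1000)·(-2.1/1000 + 1) − 1000 = -22.56‰
step 2: δ = (-22.56 + 1000)·(8.8/1000 + 1) − 1000 = -13.96‰
step 3: δ = (-13.96 + 1000)·(10.7/1000 + 1) − 1000 = -3.40‰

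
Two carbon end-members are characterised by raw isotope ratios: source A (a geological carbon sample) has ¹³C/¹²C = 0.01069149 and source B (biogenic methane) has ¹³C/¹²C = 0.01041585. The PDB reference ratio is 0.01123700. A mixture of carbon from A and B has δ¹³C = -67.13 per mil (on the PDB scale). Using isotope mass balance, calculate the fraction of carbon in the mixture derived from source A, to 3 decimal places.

δ_A = (0.01069149/0.01123700 − 1)×1000 = (0.951454 − 1)×1000 = -48.546 per mil
δ_B = (0.01041585/0.01123700 − 1)×1000 = (0.926924 − 1)×1000 = -73.076 per mil
f_A = (δ_mix − δ_B)/(δ_A − δ_B) = (-67.13 − (-73.076))/(-48.546 − (-73.076))
f_A = 5.946 / 24.530 = 0.2424

0.242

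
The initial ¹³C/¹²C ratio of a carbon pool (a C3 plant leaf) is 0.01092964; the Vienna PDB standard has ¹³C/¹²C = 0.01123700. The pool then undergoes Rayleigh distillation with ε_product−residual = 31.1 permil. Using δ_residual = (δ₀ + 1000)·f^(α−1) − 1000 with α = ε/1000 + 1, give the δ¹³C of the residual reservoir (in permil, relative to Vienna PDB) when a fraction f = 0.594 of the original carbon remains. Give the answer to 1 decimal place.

-43.0 permil

δ₀ = (0.01092964/0.01123700 − 1)×1000 = (0.972648 − 1)×1000 = -27.352 permil
α − 1 = ε/1000 = 0.0311
f^(α−1) = 0.594^(0.0311) = 0.983931
δ_res = (-27.352 + 1000) × 0.983931 − 1000 = 957.018 − 1000 = -42.98 permil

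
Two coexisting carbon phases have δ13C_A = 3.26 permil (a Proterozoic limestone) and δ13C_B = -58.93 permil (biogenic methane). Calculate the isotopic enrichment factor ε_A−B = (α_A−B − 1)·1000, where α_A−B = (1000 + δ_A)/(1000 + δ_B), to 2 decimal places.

66.08 permil

α_A−B = (1000 + 3.26) / (1000 + -58.93) = 1003.26 / 941.07 = 1.066084
ε_A−B = (1.066084 − 1) × 1000 = 66.084 permil
(The approximation ε ≈ δ_A − δ_B would give 62.19 permil.)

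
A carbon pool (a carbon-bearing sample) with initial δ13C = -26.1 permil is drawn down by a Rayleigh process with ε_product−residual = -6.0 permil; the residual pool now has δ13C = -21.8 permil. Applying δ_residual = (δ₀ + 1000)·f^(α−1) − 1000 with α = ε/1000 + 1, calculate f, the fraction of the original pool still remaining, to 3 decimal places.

0.480

α − 1 = ε/1000 = -0.0060
(δ_res + 1000)/(δ₀ + 1000) = (-21.8 + 1000)/(-26.1 + 1000) = 978.2/973.9 = 1.004415
f = 1.004415^(1/-0.0060) = exp(ln(1.004415)/-0.0060) = exp(0.00441/-0.0060)
f = exp(-0.7343) = 0.4799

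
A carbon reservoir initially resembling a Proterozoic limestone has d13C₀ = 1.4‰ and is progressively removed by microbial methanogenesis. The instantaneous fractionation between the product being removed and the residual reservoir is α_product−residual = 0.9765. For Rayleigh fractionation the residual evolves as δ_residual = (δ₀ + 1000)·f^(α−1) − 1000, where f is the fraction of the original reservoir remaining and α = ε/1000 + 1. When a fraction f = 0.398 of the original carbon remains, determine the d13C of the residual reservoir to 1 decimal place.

23.3‰

Rayleigh residual: δ_res = (δ₀ + 1000)·f^(α−1) − 1000
α − 1 = -0.02350
f^(α−1) = 0.398^(-0.02350) = 1.021887
δ_res = (1.4 + 1000) × 1.021887 − 1000 = 1023.317 − 1000 = 23.32‰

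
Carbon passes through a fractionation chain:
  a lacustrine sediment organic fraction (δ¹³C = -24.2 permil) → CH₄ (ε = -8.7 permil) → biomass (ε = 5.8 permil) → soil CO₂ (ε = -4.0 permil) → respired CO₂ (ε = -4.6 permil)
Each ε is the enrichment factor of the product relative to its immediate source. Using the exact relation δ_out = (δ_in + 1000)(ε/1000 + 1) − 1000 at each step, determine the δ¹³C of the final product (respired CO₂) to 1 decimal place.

step 1: δ = (-24.20 + 1000)·(-8.7/1000 + 1) − 1000 = -32.69 permil
step 2: δ = (-32.69 + 1000)·(5.8/1000 + 1) − 1000 = -27.08 permil
step 3: δ = (-27.08 + 1000)·(-4.0/1000 + 1) − 1000 = -30.97 permil
step 4: δ = (-30.97 + 1000)·(-4.6/1000 + 1) − 1000 = -35.43 permil

-35.4 permil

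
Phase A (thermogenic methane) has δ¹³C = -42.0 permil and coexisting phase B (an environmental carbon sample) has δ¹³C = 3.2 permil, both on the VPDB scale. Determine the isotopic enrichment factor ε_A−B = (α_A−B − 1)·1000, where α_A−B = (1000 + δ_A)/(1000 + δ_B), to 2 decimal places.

-45.06 permil

α_A−B = (1000 + -42.0) / (1000 + 3.2) = 958.0 / 1003.2 = 0.954944
ε_A−B = (0.954944 − 1) × 1000 = -45.056 permil
(The approximation ε ≈ δ_A − δ_B would give -45.2 permil.)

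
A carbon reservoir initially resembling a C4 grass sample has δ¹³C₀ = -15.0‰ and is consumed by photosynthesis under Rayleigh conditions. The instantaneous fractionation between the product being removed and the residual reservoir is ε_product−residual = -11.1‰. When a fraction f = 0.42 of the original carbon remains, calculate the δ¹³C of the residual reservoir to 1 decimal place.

-5.5‰

Rayleigh residual: δ_res = (δ₀ + 1000)·f^(α−1) − 1000
α = ε/1000 + 1 = 0.98890, so α − 1 = -0.01110
f^(α−1) = 0.42^(-0.01110) = 1.009676
δ_res = (-15.0 + 1000) × 1.009676 − 1000 = 994.531 − 1000 = -5.47‰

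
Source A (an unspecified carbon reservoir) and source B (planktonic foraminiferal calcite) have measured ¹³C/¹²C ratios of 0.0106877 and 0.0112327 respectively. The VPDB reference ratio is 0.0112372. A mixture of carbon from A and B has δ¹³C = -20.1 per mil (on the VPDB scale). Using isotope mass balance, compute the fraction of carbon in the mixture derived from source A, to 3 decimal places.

0.406

δ_A = (0.0106877/0.0112372 − 1)×1000 = (0.951100 − 1)×1000 = -48.900 per mil
δ_B = (0.0112327/0.0112372 − 1)×1000 = (0.999600 − 1)×1000 = -0.400 per mil
f_A = (δ_mix − δ_B)/(δ_A − δ_B) = (-20.1 − (-0.400))/(-48.900 − (-0.400))
f_A = -19.700 / -48.500 = 0.4062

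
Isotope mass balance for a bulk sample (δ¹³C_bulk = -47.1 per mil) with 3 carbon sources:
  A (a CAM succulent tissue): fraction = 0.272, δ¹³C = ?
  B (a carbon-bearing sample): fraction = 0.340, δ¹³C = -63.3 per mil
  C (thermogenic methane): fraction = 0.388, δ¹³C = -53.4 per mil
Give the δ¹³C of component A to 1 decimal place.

-17.9 per mil

Isotope mass balance: δ_bulk = Σ fᵢ·δᵢ.
-47.1 = 0.272×δ_A + 0.340×(-63.3) + 0.388×(-53.4)
0.272·δ_A = -47.1 − (-42.241) = -4.859
δ_A = -4.859 / 0.272 = -17.86 per mil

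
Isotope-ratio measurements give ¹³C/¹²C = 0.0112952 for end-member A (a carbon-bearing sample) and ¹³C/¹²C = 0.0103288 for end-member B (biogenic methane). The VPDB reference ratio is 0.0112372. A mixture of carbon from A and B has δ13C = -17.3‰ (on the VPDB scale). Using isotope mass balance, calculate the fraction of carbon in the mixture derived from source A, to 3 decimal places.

0.739

δ_A = (0.0112952/0.0112372 − 1)×1000 = (1.005161 − 1)×1000 = 5.161‰
δ_B = (0.0103288/0.0112372 − 1)×1000 = (0.919161 − 1)×1000 = -80.839‰
f_A = (δ_mix − δ_B)/(δ_A − δ_B) = (-17.3 − (-80.839))/(5.161 − (-80.839))
f_A = 63.539 / 86.000 = 0.7388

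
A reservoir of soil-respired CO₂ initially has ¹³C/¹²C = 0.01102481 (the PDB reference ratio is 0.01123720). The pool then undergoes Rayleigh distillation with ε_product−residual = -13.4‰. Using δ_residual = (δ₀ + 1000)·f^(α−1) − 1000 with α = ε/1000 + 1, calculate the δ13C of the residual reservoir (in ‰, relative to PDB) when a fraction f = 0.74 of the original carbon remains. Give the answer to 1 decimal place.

-14.9‰

δ₀ = (0.01102481/0.01123720 − 1)×1000 = (0.981099 − 1)×1000 = -18.901‰
α − 1 = ε/1000 = -0.0134
f^(α−1) = 0.74^(-0.0134) = 1.004043
δ_res = (-18.901 + 1000) × 1.004043 − 1000 = 985.066 − 1000 = -14.93‰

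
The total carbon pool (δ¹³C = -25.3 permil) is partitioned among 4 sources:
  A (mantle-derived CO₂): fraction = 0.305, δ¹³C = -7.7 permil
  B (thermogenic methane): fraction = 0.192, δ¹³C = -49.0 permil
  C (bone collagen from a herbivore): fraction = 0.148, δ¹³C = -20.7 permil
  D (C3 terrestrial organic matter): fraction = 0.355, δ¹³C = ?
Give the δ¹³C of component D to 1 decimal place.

-29.5 permil

Isotope mass balance: δ_bulk = Σ fᵢ·δᵢ.
-25.3 = 0.305×(-7.7) + 0.192×(-49.0) + 0.148×(-20.7) + 0.355×δ_D
0.355·δ_D = -25.3 − (-14.820) = -10.480
δ_D = -10.480 / 0.355 = -29.52 permil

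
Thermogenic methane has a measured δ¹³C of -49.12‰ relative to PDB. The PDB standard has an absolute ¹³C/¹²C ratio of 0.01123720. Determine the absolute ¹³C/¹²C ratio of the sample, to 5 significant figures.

R_sample = R_standard × (δ¹³C/1000 + 1)
R_sample = 0.01123720 × (-49.12/1000 + 1) = 0.01123720 × 0.950880
R_sample = 0.0106852

0.010685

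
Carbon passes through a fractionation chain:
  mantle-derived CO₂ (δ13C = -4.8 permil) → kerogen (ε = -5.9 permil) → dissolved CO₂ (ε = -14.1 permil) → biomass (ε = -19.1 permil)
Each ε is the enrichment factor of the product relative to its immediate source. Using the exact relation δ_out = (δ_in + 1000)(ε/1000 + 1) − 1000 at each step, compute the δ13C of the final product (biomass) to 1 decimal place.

-43.3 permil

step 1: δ = (-4.80 + 1000)·(-5.9/1000 + 1) − 1000 = -10.67 permil
step 2: δ = (-10.67 + 1000)·(-14.1/1000 + 1) − 1000 = -24.62 permil
step 3: δ = (-24.62 + 1000)·(-19.1/1000 + 1) − 1000 = -43.25 permil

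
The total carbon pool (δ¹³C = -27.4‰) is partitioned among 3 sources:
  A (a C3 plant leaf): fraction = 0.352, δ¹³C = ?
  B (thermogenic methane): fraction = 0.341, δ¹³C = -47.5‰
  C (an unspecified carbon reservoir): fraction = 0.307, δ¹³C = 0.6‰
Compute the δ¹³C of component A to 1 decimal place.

-32.3‰

Isotope mass balance: δ_bulk = Σ fᵢ·δᵢ.
-27.4 = 0.352×δ_A + 0.341×(-47.5) + 0.307×(0.6)
0.352·δ_A = -27.4 − (-16.013) = -11.387
δ_A = -11.387 / 0.352 = -32.35‰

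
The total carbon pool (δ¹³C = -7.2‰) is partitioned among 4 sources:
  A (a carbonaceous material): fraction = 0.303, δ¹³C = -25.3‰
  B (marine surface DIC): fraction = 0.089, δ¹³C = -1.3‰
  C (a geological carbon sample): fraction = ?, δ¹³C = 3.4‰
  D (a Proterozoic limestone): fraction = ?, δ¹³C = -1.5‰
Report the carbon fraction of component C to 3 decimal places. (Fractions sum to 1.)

Let f_C and f_D be the unknown fractions; fractions sum to 1 so f_C + f_D = 0.608.
Mass balance: Σ fᵢ·δᵢ = δ_bulk ⇒ f_C·(3.4) + f_D·(-1.5) = -7.2 − (-7.782) = 0.582
Substitute f_D = 0.608 − f_C:
f_C·(3.4 − -1.5) = 0.582 − 0.608×(-1.5) = 1.494
f_C = 1.494 / 4.9 = 0.3048

0.305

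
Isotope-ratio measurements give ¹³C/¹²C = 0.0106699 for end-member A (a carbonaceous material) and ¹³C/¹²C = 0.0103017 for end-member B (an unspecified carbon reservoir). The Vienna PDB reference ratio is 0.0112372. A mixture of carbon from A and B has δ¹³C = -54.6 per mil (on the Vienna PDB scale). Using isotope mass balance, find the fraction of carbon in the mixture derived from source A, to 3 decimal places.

0.874

δ_A = (0.0106699/0.0112372 − 1)×1000 = (0.949516 − 1)×1000 = -50.484 per mil
δ_B = (0.0103017/0.0112372 − 1)×1000 = (0.916750 − 1)×1000 = -83.250 per mil
f_A = (δ_mix − δ_B)/(δ_A − δ_B) = (-54.6 − (-83.250))/(-50.484 − (-83.250))
f_A = 28.650 / 32.766 = 0.8744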